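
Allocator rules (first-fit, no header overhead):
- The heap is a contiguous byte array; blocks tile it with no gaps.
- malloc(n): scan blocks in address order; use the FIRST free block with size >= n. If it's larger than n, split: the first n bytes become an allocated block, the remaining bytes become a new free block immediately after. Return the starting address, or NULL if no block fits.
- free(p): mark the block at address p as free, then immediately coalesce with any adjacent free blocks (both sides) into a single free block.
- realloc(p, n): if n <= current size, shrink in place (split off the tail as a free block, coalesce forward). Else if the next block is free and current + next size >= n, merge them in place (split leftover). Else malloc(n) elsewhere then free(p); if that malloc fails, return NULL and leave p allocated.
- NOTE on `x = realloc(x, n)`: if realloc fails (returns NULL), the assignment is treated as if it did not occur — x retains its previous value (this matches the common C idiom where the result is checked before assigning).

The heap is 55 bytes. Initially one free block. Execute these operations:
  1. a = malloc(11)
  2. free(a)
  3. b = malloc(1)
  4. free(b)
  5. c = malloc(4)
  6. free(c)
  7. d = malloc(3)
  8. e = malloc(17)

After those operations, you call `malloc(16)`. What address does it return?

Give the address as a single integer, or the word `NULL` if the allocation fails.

Op 1: a = malloc(11) -> a = 0; heap: [0-10 ALLOC][11-54 FREE]
Op 2: free(a) -> (freed a); heap: [0-54 FREE]
Op 3: b = malloc(1) -> b = 0; heap: [0-0 ALLOC][1-54 FREE]
Op 4: free(b) -> (freed b); heap: [0-54 FREE]
Op 5: c = malloc(4) -> c = 0; heap: [0-3 ALLOC][4-54 FREE]
Op 6: free(c) -> (freed c); heap: [0-54 FREE]
Op 7: d = malloc(3) -> d = 0; heap: [0-2 ALLOC][3-54 FREE]
Op 8: e = malloc(17) -> e = 3; heap: [0-2 ALLOC][3-19 ALLOC][20-54 FREE]
malloc(16): first-fit scan over [0-2 ALLOC][3-19 ALLOC][20-54 FREE] -> 20

Answer: 20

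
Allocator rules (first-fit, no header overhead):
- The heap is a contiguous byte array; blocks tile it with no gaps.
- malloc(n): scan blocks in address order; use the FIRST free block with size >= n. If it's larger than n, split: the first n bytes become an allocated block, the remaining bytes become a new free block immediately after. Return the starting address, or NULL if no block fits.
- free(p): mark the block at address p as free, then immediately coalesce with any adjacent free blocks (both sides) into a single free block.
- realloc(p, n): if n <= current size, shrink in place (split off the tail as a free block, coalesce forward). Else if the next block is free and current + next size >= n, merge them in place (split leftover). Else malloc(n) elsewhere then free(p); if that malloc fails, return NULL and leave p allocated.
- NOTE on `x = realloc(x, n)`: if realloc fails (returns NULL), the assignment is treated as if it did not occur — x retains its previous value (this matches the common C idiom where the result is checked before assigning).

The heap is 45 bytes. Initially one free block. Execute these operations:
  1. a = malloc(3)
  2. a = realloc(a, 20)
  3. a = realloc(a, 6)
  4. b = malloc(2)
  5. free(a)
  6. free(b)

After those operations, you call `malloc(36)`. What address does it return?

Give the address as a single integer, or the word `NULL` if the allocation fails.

Answer: 0

Derivation:
Op 1: a = malloc(3) -> a = 0; heap: [0-2 ALLOC][3-44 FREE]
Op 2: a = realloc(a, 20) -> a = 0; heap: [0-19 ALLOC][20-44 FREE]
Op 3: a = realloc(a, 6) -> a = 0; heap: [0-5 ALLOC][6-44 FREE]
Op 4: b = malloc(2) -> b = 6; heap: [0-5 ALLOC][6-7 ALLOC][8-44 FREE]
Op 5: free(a) -> (freed a); heap: [0-5 FREE][6-7 ALLOC][8-44 FREE]
Op 6: free(b) -> (freed b); heap: [0-44 FREE]
malloc(36): first-fit scan over [0-44 FREE] -> 0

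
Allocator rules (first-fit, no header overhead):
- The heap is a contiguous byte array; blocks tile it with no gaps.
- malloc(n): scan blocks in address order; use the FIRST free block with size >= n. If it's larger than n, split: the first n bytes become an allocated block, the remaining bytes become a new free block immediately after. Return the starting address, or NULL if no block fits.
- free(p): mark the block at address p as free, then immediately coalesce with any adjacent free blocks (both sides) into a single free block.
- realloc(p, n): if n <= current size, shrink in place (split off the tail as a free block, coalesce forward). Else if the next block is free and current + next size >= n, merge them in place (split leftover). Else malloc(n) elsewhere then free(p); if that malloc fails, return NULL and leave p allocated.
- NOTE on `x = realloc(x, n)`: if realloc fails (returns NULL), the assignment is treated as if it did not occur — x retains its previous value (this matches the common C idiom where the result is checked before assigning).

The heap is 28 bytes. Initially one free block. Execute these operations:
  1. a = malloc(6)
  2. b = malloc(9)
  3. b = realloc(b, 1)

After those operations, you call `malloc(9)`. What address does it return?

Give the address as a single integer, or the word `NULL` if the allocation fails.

Op 1: a = malloc(6) -> a = 0; heap: [0-5 ALLOC][6-27 FREE]
Op 2: b = malloc(9) -> b = 6; heap: [0-5 ALLOC][6-14 ALLOC][15-27 FREE]
Op 3: b = realloc(b, 1) -> b = 6; heap: [0-5 ALLOC][6-6 ALLOC][7-27 FREE]
malloc(9): first-fit scan over [0-5 ALLOC][6-6 ALLOC][7-27 FREE] -> 7

Answer: 7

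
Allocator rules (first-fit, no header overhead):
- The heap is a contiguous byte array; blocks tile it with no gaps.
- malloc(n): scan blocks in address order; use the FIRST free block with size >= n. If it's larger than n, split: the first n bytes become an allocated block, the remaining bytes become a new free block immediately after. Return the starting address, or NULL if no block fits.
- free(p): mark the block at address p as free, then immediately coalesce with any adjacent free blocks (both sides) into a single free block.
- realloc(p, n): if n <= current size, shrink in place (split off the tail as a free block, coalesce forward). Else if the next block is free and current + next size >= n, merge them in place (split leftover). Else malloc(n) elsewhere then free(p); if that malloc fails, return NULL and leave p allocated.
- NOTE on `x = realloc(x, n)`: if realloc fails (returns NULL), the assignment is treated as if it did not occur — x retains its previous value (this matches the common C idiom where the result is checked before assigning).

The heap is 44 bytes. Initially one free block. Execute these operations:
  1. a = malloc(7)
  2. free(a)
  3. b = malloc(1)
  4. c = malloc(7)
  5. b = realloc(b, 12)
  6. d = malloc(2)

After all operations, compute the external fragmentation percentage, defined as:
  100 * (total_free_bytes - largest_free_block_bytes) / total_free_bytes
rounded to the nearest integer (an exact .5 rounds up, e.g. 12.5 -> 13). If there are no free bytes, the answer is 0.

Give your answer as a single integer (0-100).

Answer: 4

Derivation:
Op 1: a = malloc(7) -> a = 0; heap: [0-6 ALLOC][7-43 FREE]
Op 2: free(a) -> (freed a); heap: [0-43 FREE]
Op 3: b = malloc(1) -> b = 0; heap: [0-0 ALLOC][1-43 FREE]
Op 4: c = malloc(7) -> c = 1; heap: [0-0 ALLOC][1-7 ALLOC][8-43 FREE]
Op 5: b = realloc(b, 12) -> b = 8; heap: [0-0 FREE][1-7 ALLOC][8-19 ALLOC][20-43 FREE]
Op 6: d = malloc(2) -> d = 20; heap: [0-0 FREE][1-7 ALLOC][8-19 ALLOC][20-21 ALLOC][22-43 FREE]
Free blocks: [1 22] total_free=23 largest=22 -> 100*(23-22)/23 = 100/23 ≈ 4.348 -> rounds to 4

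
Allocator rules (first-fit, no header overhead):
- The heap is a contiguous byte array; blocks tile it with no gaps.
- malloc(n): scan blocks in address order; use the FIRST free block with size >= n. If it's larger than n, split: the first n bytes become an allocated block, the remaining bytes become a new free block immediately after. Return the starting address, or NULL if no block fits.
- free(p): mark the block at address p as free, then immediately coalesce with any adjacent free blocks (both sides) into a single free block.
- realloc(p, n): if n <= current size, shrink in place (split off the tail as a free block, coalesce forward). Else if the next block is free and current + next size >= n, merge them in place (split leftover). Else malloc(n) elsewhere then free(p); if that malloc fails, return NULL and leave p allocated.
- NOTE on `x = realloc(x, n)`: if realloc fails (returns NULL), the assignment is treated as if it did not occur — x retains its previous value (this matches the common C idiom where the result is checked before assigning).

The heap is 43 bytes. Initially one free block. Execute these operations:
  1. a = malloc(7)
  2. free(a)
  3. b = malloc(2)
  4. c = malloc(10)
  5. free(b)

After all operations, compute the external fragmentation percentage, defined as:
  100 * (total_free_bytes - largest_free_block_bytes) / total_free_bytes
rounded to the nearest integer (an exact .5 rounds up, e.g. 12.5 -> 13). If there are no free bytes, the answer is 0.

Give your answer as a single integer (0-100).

Answer: 6

Derivation:
Op 1: a = malloc(7) -> a = 0; heap: [0-6 ALLOC][7-42 FREE]
Op 2: free(a) -> (freed a); heap: [0-42 FREE]
Op 3: b = malloc(2) -> b = 0; heap: [0-1 ALLOC][2-42 FREE]
Op 4: c = malloc(10) -> c = 2; heap: [0-1 ALLOC][2-11 ALLOC][12-42 FREE]
Op 5: free(b) -> (freed b); heap: [0-1 FREE][2-11 ALLOC][12-42 FREE]
Free blocks: [2 31] total_free=33 largest=31 -> 100*(33-31)/33 = 200/33 ≈ 6.061 -> rounds to 6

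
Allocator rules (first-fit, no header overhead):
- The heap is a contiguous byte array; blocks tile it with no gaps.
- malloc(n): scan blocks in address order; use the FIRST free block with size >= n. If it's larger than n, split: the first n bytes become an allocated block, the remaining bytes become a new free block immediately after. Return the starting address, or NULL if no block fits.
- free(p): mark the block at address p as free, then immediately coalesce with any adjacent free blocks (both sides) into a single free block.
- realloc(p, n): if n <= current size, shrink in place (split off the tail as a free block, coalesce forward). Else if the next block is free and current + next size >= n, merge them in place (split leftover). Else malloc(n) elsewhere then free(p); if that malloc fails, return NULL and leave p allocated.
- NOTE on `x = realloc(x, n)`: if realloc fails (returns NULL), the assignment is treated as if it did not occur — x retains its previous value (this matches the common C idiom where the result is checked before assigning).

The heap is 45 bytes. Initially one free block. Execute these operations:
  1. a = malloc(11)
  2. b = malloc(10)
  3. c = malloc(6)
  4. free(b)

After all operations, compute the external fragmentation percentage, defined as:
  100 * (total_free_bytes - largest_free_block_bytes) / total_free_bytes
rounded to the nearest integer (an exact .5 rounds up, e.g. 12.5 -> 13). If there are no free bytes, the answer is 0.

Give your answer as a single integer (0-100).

Answer: 36

Derivation:
Op 1: a = malloc(11) -> a = 0; heap: [0-10 ALLOC][11-44 FREE]
Op 2: b = malloc(10) -> b = 11; heap: [0-10 ALLOC][11-20 ALLOC][21-44 FREE]
Op 3: c = malloc(6) -> c = 21; heap: [0-10 ALLOC][11-20 ALLOC][21-26 ALLOC][27-44 FREE]
Op 4: free(b) -> (freed b); heap: [0-10 ALLOC][11-20 FREE][21-26 ALLOC][27-44 FREE]
Free blocks: [10 18] total_free=28 largest=18 -> 100*(28-18)/28 = 1000/28 ≈ 35.714 -> rounds to 36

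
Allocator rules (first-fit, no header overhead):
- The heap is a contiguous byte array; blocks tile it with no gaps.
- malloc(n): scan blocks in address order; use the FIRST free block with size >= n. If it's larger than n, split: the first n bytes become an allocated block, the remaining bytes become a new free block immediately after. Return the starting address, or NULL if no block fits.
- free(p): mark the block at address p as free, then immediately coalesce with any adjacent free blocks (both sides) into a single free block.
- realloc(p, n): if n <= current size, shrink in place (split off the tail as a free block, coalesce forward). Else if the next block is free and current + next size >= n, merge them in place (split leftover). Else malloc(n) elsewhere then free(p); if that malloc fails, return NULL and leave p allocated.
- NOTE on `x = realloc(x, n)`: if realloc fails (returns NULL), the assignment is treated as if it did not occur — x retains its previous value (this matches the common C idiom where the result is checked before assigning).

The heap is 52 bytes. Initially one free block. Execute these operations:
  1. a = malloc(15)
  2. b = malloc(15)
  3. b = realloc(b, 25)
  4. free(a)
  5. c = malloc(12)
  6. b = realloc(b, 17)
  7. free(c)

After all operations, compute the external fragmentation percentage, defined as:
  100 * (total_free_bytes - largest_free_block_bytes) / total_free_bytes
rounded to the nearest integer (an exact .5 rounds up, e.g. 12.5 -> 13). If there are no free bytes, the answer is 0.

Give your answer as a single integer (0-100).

Answer: 43

Derivation:
Op 1: a = malloc(15) -> a = 0; heap: [0-14 ALLOC][15-51 FREE]
Op 2: b = malloc(15) -> b = 15; heap: [0-14 ALLOC][15-29 ALLOC][30-51 FREE]
Op 3: b = realloc(b, 25) -> b = 15; heap: [0-14 ALLOC][15-39 ALLOC][40-51 FREE]
Op 4: free(a) -> (freed a); heap: [0-14 FREE][15-39 ALLOC][40-51 FREE]
Op 5: c = malloc(12) -> c = 0; heap: [0-11 ALLOC][12-14 FREE][15-39 ALLOC][40-51 FREE]
Op 6: b = realloc(b, 17) -> b = 15; heap: [0-11 ALLOC][12-14 FREE][15-31 ALLOC][32-51 FREE]
Op 7: free(c) -> (freed c); heap: [0-14 FREE][15-31 ALLOC][32-51 FREE]
Free blocks: [15 20] total_free=35 largest=20 -> 100*(35-20)/35 = 1500/35 ≈ 42.857 -> rounds to 43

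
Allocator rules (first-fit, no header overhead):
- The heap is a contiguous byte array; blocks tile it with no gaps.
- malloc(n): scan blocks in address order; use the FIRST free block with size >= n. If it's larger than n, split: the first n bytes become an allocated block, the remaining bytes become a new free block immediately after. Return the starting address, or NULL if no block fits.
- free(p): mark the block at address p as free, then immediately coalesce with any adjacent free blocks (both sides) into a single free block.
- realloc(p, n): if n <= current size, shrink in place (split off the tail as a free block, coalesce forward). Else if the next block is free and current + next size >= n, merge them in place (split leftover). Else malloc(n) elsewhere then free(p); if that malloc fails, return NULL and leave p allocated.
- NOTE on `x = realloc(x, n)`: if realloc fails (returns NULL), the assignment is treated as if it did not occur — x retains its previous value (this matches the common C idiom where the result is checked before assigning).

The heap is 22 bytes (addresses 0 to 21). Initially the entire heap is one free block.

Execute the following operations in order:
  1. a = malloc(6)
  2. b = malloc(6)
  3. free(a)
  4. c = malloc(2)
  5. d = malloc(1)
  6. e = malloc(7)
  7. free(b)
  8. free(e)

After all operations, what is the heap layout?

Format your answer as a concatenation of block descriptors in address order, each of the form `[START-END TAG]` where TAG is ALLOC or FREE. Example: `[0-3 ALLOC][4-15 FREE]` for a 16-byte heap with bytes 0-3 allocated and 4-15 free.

Answer: [0-1 ALLOC][2-2 ALLOC][3-21 FREE]

Derivation:
Op 1: a = malloc(6) -> a = 0; heap: [0-5 ALLOC][6-21 FREE]
Op 2: b = malloc(6) -> b = 6; heap: [0-5 ALLOC][6-11 ALLOC][12-21 FREE]
Op 3: free(a) -> (freed a); heap: [0-5 FREE][6-11 ALLOC][12-21 FREE]
Op 4: c = malloc(2) -> c = 0; heap: [0-1 ALLOC][2-5 FREE][6-11 ALLOC][12-21 FREE]
Op 5: d = malloc(1) -> d = 2; heap: [0-1 ALLOC][2-2 ALLOC][3-5 FREE][6-11 ALLOC][12-21 FREE]
Op 6: e = malloc(7) -> e = 12; heap: [0-1 ALLOC][2-2 ALLOC][3-5 FREE][6-11 ALLOC][12-18 ALLOC][19-21 FREE]
Op 7: free(b) -> (freed b); heap: [0-1 ALLOC][2-2 ALLOC][3-11 FREE][12-18 ALLOC][19-21 FREE]
Op 8: free(e) -> (freed e); heap: [0-1 ALLOC][2-2 ALLOC][3-21 FREE]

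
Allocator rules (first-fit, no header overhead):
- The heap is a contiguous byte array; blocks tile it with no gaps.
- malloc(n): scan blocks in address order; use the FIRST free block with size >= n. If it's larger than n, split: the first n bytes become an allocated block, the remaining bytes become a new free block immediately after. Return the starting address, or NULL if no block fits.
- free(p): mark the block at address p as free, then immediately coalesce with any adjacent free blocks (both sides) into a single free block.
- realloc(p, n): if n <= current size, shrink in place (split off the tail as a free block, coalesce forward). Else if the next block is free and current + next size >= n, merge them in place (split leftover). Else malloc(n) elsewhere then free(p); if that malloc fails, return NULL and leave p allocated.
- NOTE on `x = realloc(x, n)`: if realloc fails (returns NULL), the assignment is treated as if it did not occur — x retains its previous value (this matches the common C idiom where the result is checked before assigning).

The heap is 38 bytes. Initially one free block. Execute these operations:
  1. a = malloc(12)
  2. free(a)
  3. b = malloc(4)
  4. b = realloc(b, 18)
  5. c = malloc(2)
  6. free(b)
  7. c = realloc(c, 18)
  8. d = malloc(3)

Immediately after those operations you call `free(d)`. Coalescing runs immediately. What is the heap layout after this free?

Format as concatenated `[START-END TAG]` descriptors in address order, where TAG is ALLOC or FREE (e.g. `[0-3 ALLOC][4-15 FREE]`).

Answer: [0-17 FREE][18-35 ALLOC][36-37 FREE]

Derivation:
Op 1: a = malloc(12) -> a = 0; heap: [0-11 ALLOC][12-37 FREE]
Op 2: free(a) -> (freed a); heap: [0-37 FREE]
Op 3: b = malloc(4) -> b = 0; heap: [0-3 ALLOC][4-37 FREE]
Op 4: b = realloc(b, 18) -> b = 0; heap: [0-17 ALLOC][18-37 FREE]
Op 5: c = malloc(2) -> c = 18; heap: [0-17 ALLOC][18-19 ALLOC][20-37 FREE]
Op 6: free(b) -> (freed b); heap: [0-17 FREE][18-19 ALLOC][20-37 FREE]
Op 7: c = realloc(c, 18) -> c = 18; heap: [0-17 FREE][18-35 ALLOC][36-37 FREE]
Op 8: d = malloc(3) -> d = 0; heap: [0-2 ALLOC][3-17 FREE][18-35 ALLOC][36-37 FREE]
free(d): d = 0 -> block [0-2 ALLOC]; mark free, coalesce with adjacent free neighbors -> [0-17 FREE][18-35 ALLOC][36-37 FREE]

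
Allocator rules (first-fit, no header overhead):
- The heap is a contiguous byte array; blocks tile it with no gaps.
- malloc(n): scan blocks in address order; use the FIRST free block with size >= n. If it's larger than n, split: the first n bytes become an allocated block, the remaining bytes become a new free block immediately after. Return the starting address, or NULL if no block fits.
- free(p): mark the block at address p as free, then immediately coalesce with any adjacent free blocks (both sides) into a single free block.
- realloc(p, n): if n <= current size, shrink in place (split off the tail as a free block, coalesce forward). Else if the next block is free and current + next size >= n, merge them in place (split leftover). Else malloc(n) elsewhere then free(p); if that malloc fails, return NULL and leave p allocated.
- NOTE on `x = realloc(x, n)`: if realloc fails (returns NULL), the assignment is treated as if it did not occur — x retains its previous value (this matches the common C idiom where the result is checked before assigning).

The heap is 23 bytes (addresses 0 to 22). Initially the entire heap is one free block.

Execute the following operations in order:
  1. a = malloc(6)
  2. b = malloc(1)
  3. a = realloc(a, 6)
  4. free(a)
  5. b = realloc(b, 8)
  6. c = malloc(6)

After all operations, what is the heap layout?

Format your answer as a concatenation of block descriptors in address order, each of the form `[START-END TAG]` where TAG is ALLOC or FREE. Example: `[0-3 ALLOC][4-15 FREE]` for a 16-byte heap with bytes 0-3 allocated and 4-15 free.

Op 1: a = malloc(6) -> a = 0; heap: [0-5 ALLOC][6-22 FREE]
Op 2: b = malloc(1) -> b = 6; heap: [0-5 ALLOC][6-6 ALLOC][7-22 FREE]
Op 3: a = realloc(a, 6) -> a = 0; heap: [0-5 ALLOC][6-6 ALLOC][7-22 FREE]
Op 4: free(a) -> (freed a); heap: [0-5 FREE][6-6 ALLOC][7-22 FREE]
Op 5: b = realloc(b, 8) -> b = 6; heap: [0-5 FREE][6-13 ALLOC][14-22 FREE]
Op 6: c = malloc(6) -> c = 0; heap: [0-5 ALLOC][6-13 ALLOC][14-22 FREE]

Answer: [0-5 ALLOC][6-13 ALLOC][14-22 FREE]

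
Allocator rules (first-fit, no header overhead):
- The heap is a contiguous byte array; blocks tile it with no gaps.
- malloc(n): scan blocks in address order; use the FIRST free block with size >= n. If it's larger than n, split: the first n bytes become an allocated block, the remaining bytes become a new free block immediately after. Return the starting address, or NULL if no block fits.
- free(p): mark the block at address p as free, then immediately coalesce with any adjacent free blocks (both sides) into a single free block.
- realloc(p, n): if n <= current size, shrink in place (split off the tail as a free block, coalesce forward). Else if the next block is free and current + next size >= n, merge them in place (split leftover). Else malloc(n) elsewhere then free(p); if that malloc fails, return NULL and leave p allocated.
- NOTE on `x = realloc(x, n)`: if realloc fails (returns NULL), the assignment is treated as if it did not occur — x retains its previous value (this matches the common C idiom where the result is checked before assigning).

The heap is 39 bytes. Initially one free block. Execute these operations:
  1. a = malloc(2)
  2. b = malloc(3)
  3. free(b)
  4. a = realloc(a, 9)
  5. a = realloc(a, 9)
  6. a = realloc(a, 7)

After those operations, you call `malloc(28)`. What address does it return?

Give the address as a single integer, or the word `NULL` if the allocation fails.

Answer: 7

Derivation:
Op 1: a = malloc(2) -> a = 0; heap: [0-1 ALLOC][2-38 FREE]
Op 2: b = malloc(3) -> b = 2; heap: [0-1 ALLOC][2-4 ALLOC][5-38 FREE]
Op 3: free(b) -> (freed b); heap: [0-1 ALLOC][2-38 FREE]
Op 4: a = realloc(a, 9) -> a = 0; heap: [0-8 ALLOC][9-38 FREE]
Op 5: a = realloc(a, 9) -> a = 0; heap: [0-8 ALLOC][9-38 FREE]
Op 6: a = realloc(a, 7) -> a = 0; heap: [0-6 ALLOC][7-38 FREE]
malloc(28): first-fit scan over [0-6 ALLOC][7-38 FREE] -> 7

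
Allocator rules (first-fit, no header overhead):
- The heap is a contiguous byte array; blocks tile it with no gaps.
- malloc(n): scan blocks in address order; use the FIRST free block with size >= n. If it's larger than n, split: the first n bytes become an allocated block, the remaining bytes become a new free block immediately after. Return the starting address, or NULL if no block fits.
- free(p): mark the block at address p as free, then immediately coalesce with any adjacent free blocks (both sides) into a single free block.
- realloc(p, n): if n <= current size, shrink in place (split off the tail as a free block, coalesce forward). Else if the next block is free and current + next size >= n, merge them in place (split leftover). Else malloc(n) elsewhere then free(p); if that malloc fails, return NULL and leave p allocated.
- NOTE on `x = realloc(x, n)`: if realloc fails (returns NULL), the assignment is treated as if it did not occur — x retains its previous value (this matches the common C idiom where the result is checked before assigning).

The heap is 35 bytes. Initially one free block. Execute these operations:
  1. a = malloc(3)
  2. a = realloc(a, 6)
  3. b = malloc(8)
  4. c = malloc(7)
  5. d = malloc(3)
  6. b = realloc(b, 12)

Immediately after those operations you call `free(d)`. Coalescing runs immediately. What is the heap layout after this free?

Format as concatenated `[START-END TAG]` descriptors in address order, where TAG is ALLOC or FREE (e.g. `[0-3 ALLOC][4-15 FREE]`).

Op 1: a = malloc(3) -> a = 0; heap: [0-2 ALLOC][3-34 FREE]
Op 2: a = realloc(a, 6) -> a = 0; heap: [0-5 ALLOC][6-34 FREE]
Op 3: b = malloc(8) -> b = 6; heap: [0-5 ALLOC][6-13 ALLOC][14-34 FREE]
Op 4: c = malloc(7) -> c = 14; heap: [0-5 ALLOC][6-13 ALLOC][14-20 ALLOC][21-34 FREE]
Op 5: d = malloc(3) -> d = 21; heap: [0-5 ALLOC][6-13 ALLOC][14-20 ALLOC][21-23 ALLOC][24-34 FREE]
Op 6: b = realloc(b, 12) -> NULL (b unchanged); heap: [0-5 ALLOC][6-13 ALLOC][14-20 ALLOC][21-23 ALLOC][24-34 FREE]
free(d): d = 21 -> block [21-23 ALLOC]; mark free, coalesce with adjacent free neighbors -> [0-5 ALLOC][6-13 ALLOC][14-20 ALLOC][21-34 FREE]

Answer: [0-5 ALLOC][6-13 ALLOC][14-20 ALLOC][21-34 FREE]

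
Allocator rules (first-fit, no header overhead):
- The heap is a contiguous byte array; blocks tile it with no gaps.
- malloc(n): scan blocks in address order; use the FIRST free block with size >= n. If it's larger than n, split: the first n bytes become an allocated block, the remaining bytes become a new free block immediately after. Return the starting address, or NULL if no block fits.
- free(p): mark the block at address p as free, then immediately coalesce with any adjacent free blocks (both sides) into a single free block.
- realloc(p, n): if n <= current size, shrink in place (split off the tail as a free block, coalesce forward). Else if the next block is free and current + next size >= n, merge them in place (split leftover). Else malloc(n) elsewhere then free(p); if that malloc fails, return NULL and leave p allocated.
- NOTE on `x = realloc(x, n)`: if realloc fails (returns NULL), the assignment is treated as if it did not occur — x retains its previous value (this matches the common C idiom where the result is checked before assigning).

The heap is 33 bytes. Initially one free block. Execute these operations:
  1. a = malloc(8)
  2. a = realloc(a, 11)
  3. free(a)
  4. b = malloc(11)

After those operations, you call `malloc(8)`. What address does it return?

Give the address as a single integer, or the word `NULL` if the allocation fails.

Op 1: a = malloc(8) -> a = 0; heap: [0-7 ALLOC][8-32 FREE]
Op 2: a = realloc(a, 11) -> a = 0; heap: [0-10 ALLOC][11-32 FREE]
Op 3: free(a) -> (freed a); heap: [0-32 FREE]
Op 4: b = malloc(11) -> b = 0; heap: [0-10 ALLOC][11-32 FREE]
malloc(8): first-fit scan over [0-10 ALLOC][11-32 FREE] -> 11

Answer: 11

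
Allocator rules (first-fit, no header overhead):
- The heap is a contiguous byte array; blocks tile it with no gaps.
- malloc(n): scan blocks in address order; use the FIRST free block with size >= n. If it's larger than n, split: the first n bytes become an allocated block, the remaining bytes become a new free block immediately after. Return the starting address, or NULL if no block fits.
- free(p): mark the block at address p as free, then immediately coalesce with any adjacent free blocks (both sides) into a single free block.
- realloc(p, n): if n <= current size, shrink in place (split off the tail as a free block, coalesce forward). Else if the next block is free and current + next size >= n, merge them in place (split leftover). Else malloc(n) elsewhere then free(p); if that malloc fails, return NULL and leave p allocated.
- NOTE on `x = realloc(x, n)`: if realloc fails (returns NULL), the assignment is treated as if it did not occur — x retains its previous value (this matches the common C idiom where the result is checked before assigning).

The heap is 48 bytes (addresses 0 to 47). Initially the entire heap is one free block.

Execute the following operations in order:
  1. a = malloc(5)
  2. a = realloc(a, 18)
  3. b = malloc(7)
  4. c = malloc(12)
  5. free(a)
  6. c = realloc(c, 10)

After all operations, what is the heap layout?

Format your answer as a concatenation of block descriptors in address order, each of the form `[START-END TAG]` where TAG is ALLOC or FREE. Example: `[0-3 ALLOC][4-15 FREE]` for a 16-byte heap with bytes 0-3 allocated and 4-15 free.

Op 1: a = malloc(5) -> a = 0; heap: [0-4 ALLOC][5-47 FREE]
Op 2: a = realloc(a, 18) -> a = 0; heap: [0-17 ALLOC][18-47 FREE]
Op 3: b = malloc(7) -> b = 18; heap: [0-17 ALLOC][18-24 ALLOC][25-47 FREE]
Op 4: c = malloc(12) -> c = 25; heap: [0-17 ALLOC][18-24 ALLOC][25-36 ALLOC][37-47 FREE]
Op 5: free(a) -> (freed a); heap: [0-17 FREE][18-24 ALLOC][25-36 ALLOC][37-47 FREE]
Op 6: c = realloc(c, 10) -> c = 25; heap: [0-17 FREE][18-24 ALLOC][25-34 ALLOC][35-47 FREE]

Answer: [0-17 FREE][18-24 ALLOC][25-34 ALLOC][35-47 FREE]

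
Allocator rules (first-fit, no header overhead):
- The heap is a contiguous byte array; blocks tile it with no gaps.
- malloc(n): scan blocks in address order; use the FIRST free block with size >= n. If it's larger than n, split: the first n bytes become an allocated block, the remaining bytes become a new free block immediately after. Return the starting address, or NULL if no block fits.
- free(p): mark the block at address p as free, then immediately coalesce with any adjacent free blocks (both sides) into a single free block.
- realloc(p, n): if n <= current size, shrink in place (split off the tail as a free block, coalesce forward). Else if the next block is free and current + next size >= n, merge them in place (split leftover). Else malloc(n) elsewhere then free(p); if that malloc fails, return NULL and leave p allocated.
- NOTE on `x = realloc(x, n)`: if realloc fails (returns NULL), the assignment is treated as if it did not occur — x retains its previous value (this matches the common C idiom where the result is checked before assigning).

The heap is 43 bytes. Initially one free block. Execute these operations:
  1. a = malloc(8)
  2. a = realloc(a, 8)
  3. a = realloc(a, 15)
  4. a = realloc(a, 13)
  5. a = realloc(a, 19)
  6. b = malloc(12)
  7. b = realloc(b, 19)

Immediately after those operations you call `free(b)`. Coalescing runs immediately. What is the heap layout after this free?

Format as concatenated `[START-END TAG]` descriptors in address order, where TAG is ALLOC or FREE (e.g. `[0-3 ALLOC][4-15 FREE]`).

Answer: [0-18 ALLOC][19-42 FREE]

Derivation:
Op 1: a = malloc(8) -> a = 0; heap: [0-7 ALLOC][8-42 FREE]
Op 2: a = realloc(a, 8) -> a = 0; heap: [0-7 ALLOC][8-42 FREE]
Op 3: a = realloc(a, 15) -> a = 0; heap: [0-14 ALLOC][15-42 FREE]
Op 4: a = realloc(a, 13) -> a = 0; heap: [0-12 ALLOC][13-42 FREE]
Op 5: a = realloc(a, 19) -> a = 0; heap: [0-18 ALLOC][19-42 FREE]
Op 6: b = malloc(12) -> b = 19; heap: [0-18 ALLOC][19-30 ALLOC][31-42 FREE]
Op 7: b = realloc(b, 19) -> b = 19; heap: [0-18 ALLOC][19-37 ALLOC][38-42 FREE]
free(b): b = 19 -> block [19-37 ALLOC]; mark free, coalesce with adjacent free neighbors -> [0-18 ALLOC][19-42 FREE]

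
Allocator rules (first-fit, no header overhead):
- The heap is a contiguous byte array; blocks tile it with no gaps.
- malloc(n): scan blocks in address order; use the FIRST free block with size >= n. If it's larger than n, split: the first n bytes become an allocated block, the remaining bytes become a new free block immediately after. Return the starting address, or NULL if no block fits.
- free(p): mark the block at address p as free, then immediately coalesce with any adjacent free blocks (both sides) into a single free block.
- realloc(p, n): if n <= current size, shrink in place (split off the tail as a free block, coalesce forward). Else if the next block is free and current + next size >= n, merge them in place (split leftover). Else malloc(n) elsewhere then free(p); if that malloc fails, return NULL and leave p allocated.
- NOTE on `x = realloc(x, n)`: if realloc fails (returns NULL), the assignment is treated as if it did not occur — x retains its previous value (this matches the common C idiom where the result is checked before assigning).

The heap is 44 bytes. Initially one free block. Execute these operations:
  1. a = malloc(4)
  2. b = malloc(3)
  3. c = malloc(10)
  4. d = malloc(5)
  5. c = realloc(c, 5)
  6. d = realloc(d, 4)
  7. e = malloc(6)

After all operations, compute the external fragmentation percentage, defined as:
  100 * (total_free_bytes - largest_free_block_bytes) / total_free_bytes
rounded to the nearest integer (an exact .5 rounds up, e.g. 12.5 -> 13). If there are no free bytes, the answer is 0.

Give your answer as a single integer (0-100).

Answer: 23

Derivation:
Op 1: a = malloc(4) -> a = 0; heap: [0-3 ALLOC][4-43 FREE]
Op 2: b = malloc(3) -> b = 4; heap: [0-3 ALLOC][4-6 ALLOC][7-43 FREE]
Op 3: c = malloc(10) -> c = 7; heap: [0-3 ALLOC][4-6 ALLOC][7-16 ALLOC][17-43 FREE]
Op 4: d = malloc(5) -> d = 17; heap: [0-3 ALLOC][4-6 ALLOC][7-16 ALLOC][17-21 ALLOC][22-43 FREE]
Op 5: c = realloc(c, 5) -> c = 7; heap: [0-3 ALLOC][4-6 ALLOC][7-11 ALLOC][12-16 FREE][17-21 ALLOC][22-43 FREE]
Op 6: d = realloc(d, 4) -> d = 17; heap: [0-3 ALLOC][4-6 ALLOC][7-11 ALLOC][12-16 FREE][17-20 ALLOC][21-43 FREE]
Op 7: e = malloc(6) -> e = 21; heap: [0-3 ALLOC][4-6 ALLOC][7-11 ALLOC][12-16 FREE][17-20 ALLOC][21-26 ALLOC][27-43 FREE]
Free blocks: [5 17] total_free=22 largest=17 -> 100*(22-17)/22 = 500/22 ≈ 22.727 -> rounds to 23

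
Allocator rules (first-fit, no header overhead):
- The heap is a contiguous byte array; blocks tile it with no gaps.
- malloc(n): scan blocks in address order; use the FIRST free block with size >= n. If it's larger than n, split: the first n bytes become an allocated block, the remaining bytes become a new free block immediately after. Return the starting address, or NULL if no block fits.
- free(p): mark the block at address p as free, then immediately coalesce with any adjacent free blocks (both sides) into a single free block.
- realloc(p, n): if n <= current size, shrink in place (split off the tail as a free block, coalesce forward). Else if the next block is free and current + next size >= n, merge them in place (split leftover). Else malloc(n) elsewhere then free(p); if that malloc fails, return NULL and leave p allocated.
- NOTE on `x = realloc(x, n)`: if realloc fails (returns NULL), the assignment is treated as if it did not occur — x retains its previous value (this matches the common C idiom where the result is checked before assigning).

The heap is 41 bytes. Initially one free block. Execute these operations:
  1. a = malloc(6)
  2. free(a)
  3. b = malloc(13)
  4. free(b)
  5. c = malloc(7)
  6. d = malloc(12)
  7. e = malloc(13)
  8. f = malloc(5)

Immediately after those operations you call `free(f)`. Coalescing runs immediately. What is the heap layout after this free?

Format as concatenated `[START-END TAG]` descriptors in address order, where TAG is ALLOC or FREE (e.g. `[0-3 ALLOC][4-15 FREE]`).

Answer: [0-6 ALLOC][7-18 ALLOC][19-31 ALLOC][32-40 FREE]

Derivation:
Op 1: a = malloc(6) -> a = 0; heap: [0-5 ALLOC][6-40 FREE]
Op 2: free(a) -> (freed a); heap: [0-40 FREE]
Op 3: b = malloc(13) -> b = 0; heap: [0-12 ALLOC][13-40 FREE]
Op 4: free(b) -> (freed b); heap: [0-40 FREE]
Op 5: c = malloc(7) -> c = 0; heap: [0-6 ALLOC][7-40 FREE]
Op 6: d = malloc(12) -> d = 7; heap: [0-6 ALLOC][7-18 ALLOC][19-40 FREE]
Op 7: e = malloc(13) -> e = 19; heap: [0-6 ALLOC][7-18 ALLOC][19-31 ALLOC][32-40 FREE]
Op 8: f = malloc(5) -> f = 32; heap: [0-6 ALLOC][7-18 ALLOC][19-31 ALLOC][32-36 ALLOC][37-40 FREE]
free(f): f = 32 -> block [32-36 ALLOC]; mark free, coalesce with adjacent free neighbors -> [0-6 ALLOC][7-18 ALLOC][19-31 ALLOC][32-40 FREE]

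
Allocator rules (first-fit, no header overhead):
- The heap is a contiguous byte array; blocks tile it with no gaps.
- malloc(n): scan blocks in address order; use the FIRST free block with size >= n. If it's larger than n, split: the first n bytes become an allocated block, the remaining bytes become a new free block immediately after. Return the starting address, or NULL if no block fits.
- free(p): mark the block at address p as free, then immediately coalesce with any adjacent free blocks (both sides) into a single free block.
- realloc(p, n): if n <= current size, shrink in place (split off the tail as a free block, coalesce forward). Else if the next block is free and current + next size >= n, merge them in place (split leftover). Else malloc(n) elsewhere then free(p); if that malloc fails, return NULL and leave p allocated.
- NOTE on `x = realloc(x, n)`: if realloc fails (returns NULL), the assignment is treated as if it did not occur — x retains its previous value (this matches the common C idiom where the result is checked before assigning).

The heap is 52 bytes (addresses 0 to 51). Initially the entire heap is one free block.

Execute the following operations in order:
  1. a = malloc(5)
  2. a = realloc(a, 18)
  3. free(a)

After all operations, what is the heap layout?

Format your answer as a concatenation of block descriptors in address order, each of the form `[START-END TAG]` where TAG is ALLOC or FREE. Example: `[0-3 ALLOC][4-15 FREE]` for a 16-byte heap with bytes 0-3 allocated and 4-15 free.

Answer: [0-51 FREE]

Derivation:
Op 1: a = malloc(5) -> a = 0; heap: [0-4 ALLOC][5-51 FREE]
Op 2: a = realloc(a, 18) -> a = 0; heap: [0-17 ALLOC][18-51 FREE]
Op 3: free(a) -> (freed a); heap: [0-51 FREE]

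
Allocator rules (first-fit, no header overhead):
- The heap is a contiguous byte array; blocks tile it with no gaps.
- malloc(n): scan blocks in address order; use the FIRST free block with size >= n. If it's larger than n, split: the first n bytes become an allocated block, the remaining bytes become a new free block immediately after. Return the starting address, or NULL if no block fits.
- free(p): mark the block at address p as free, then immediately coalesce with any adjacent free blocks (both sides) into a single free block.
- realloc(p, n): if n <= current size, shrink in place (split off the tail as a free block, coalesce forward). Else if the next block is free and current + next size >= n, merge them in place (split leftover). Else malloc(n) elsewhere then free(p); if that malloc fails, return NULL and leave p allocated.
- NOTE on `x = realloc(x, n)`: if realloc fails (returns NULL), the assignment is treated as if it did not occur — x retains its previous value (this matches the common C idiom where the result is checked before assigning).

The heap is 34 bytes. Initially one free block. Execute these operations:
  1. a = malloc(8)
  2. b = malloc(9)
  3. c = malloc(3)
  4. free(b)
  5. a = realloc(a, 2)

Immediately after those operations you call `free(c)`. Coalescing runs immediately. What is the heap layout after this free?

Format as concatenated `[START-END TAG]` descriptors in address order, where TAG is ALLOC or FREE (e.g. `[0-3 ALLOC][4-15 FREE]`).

Op 1: a = malloc(8) -> a = 0; heap: [0-7 ALLOC][8-33 FREE]
Op 2: b = malloc(9) -> b = 8; heap: [0-7 ALLOC][8-16 ALLOC][17-33 FREE]
Op 3: c = malloc(3) -> c = 17; heap: [0-7 ALLOC][8-16 ALLOC][17-19 ALLOC][20-33 FREE]
Op 4: free(b) -> (freed b); heap: [0-7 ALLOC][8-16 FREE][17-19 ALLOC][20-33 FREE]
Op 5: a = realloc(a, 2) -> a = 0; heap: [0-1 ALLOC][2-16 FREE][17-19 ALLOC][20-33 FREE]
free(c): c = 17 -> block [17-19 ALLOC]; mark free, coalesce with adjacent free neighbors -> [0-1 ALLOC][2-33 FREE]

Answer: [0-1 ALLOC][2-33 FREE]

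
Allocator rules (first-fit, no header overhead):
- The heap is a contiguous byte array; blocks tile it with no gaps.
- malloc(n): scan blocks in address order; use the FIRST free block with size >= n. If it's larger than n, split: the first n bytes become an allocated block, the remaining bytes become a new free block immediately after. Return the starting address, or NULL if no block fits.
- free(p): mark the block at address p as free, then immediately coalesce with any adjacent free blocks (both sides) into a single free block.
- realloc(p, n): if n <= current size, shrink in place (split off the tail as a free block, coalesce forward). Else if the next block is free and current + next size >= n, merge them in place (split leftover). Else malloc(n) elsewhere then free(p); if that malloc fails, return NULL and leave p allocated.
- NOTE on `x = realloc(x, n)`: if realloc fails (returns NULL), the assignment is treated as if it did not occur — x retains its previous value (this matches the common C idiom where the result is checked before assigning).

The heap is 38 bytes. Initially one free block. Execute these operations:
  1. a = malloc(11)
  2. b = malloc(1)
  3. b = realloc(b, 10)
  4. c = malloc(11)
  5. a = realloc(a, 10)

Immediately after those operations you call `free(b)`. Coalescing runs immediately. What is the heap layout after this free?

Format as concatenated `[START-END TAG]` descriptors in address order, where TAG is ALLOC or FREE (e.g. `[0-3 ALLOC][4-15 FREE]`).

Op 1: a = malloc(11) -> a = 0; heap: [0-10 ALLOC][11-37 FREE]
Op 2: b = malloc(1) -> b = 11; heap: [0-10 ALLOC][11-11 ALLOC][12-37 FREE]
Op 3: b = realloc(b, 10) -> b = 11; heap: [0-10 ALLOC][11-20 ALLOC][21-37 FREE]
Op 4: c = malloc(11) -> c = 21; heap: [0-10 ALLOC][11-20 ALLOC][21-31 ALLOC][32-37 FREE]
Op 5: a = realloc(a, 10) -> a = 0; heap: [0-9 ALLOC][10-10 FREE][11-20 ALLOC][21-31 ALLOC][32-37 FREE]
free(b): b = 11 -> block [11-20 ALLOC]; mark free, coalesce with adjacent free neighbors -> [0-9 ALLOC][10-20 FREE][21-31 ALLOC][32-37 FREE]

Answer: [0-9 ALLOC][10-20 FREE][21-31 ALLOC][32-37 FREE]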